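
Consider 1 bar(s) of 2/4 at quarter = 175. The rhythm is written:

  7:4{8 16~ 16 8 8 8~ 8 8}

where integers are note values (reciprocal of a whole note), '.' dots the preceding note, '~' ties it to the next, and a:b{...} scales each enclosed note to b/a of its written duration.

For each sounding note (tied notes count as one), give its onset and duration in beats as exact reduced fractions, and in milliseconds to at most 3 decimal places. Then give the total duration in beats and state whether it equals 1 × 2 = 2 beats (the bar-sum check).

1) 0.0ms=0b +97.959ms=2/7b
2) 97.959ms=2/7b +97.959ms=2/7b
3) 195.918ms=4/7b +97.959ms=2/7b
4) 293.878ms=6/7b +97.959ms=2/7b
5) 391.837ms=8/7b +195.918ms=4/7b
6) 587.755ms=12/7b +97.959ms=2/7b
Σ=2b of 2 (175bpm 2/4) — PASS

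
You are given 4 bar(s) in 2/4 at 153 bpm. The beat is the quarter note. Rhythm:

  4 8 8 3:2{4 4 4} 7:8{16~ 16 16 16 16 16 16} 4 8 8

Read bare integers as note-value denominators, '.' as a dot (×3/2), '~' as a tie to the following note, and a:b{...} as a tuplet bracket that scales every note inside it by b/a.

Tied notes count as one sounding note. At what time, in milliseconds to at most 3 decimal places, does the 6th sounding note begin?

1. 0.0ms @ 0 + 392.157ms (1)
2. 392.157ms @ 1 + 196.078ms (1/2)
3. 588.235ms @ 3/2 + 196.078ms (1/2)
4. 784.314ms @ 2 + 261.438ms (2/3)
5. 1045.752ms @ 8/3 + 261.438ms (2/3)
6. 1307.19ms @ 10/3 + 261.438ms (2/3)
7. 1568.627ms @ 4 + 224.09ms (4/7)
8. 1792.717ms @ 32/7 + 112.045ms (2/7)
9. 1904.762ms @ 34/7 + 112.045ms (2/7)
10. 2016.807ms @ 36/7 + 112.045ms (2/7)
11. 2128.852ms @ 38/7 + 112.045ms (2/7)
12. 2240.896ms @ 40/7 + 112.045ms (2/7)
13. 2352.941ms @ 6 + 392.157ms (1)
14. 2745.098ms @ 7 + 196.078ms (1/2)
15. 2941.176ms @ 15/2 + 196.078ms (1/2)

note 6 onset = 10/3b = 1307.19ms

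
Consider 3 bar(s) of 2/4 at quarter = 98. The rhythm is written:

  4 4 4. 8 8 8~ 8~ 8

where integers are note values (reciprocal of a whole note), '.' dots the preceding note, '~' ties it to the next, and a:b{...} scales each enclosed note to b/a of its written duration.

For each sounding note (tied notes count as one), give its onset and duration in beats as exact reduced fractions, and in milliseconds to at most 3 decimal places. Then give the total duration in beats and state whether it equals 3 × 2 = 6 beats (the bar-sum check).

1) 0.0ms=0b +612.245ms=1b
2) 612.245ms=1b +612.245ms=1b
3) 1224.49ms=2b +918.367ms=3/2b
4) 2142.857ms=7/2b +306.122ms=1/2b
5) 2448.98ms=4b +306.122ms=1/2b
6) 2755.102ms=9/2b +918.367ms=3/2b
Σ=6b of 6 (98bpm 2/4) — PASS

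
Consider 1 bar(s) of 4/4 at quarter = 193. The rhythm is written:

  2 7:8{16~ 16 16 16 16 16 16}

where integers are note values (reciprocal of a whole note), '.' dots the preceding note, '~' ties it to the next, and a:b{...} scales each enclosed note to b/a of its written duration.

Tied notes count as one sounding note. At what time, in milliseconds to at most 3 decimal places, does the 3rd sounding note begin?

1. 0.0ms @ 0 + 621.762ms (2)
2. 621.762ms @ 2 + 177.646ms (4/7)
3. 799.408ms @ 18/7 + 88.823ms (2/7)
4. 888.231ms @ 20/7 + 88.823ms (2/7)
5. 977.054ms @ 22/7 + 88.823ms (2/7)
6. 1065.877ms @ 24/7 + 88.823ms (2/7)
7. 1154.7ms @ 26/7 + 88.823ms (2/7)

note 3 onset = 18/7b = 799.408ms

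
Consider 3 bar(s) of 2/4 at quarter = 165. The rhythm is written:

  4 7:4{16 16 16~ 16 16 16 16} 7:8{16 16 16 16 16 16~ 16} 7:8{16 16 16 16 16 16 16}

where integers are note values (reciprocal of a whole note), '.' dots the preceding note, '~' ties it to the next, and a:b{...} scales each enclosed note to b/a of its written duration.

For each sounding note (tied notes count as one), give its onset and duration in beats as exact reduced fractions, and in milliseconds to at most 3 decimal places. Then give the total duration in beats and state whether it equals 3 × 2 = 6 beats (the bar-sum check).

1) 0.0ms=0b +363.636ms=1b
2) 363.636ms=1b +51.948ms=1/7b
3) 415.584ms=8/7b +51.948ms=1/7b
4) 467.532ms=9/7b +103.896ms=2/7b
5) 571.429ms=11/7b +51.948ms=1/7b
6) 623.377ms=12/7b +51.948ms=1/7b
7) 675.325ms=13/7b +51.948ms=1/7b
8) 727.273ms=2b +103.896ms=2/7b
9) 831.169ms=16/7b +103.896ms=2/7b
10) 935.065ms=18/7b +103.896ms=2/7b
11) 1038.961ms=20/7b +103.896ms=2/7b
12) 1142.857ms=22/7b +103.896ms=2/7b
13) 1246.753ms=24/7b +207.792ms=4/7b
14) 1454.545ms=4b +103.896ms=2/7b
15) 1558.442ms=30/7b +103.896ms=2/7b
16) 1662.338ms=32/7b +103.896ms=2/7b
17) 1766.234ms=34/7b +103.896ms=2/7b
18) 1870.13ms=36/7b +103.896ms=2/7b
19) 1974.026ms=38/7b +103.896ms=2/7b
20) 2077.922ms=40/7b +103.896ms=2/7b
Σ=6b of 6 (165bpm 2/4) — PASS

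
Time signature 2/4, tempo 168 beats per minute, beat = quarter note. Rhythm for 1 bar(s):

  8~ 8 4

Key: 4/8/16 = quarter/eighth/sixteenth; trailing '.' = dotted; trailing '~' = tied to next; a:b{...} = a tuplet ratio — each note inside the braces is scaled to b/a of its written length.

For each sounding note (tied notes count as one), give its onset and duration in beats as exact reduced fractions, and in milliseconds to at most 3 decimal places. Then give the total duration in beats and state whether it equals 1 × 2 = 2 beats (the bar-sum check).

1) 0.0ms=0b +357.143ms=1b
2) 357.143ms=1b +357.143ms=1b
Σ=2b of 2 (168bpm 2/4) — PASS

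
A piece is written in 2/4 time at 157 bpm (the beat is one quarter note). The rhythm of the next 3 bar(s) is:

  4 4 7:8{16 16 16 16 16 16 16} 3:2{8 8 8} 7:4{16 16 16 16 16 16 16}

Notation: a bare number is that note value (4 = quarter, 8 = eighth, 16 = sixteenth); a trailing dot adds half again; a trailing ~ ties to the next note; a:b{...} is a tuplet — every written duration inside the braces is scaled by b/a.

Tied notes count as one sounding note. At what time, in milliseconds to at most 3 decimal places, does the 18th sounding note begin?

note 18 onset = 40/7b = 2183.803ms

1. 0.0ms @ 0 + 382.166ms (1)
2. 382.166ms @ 1 + 382.166ms (1)
3. 764.331ms @ 2 + 109.19ms (2/7)
4. 873.521ms @ 16/7 + 109.19ms (2/7)
5. 982.712ms @ 18/7 + 109.19ms (2/7)
6. 1091.902ms @ 20/7 + 109.19ms (2/7)
7. 1201.092ms @ 22/7 + 109.19ms (2/7)
8. 1310.282ms @ 24/7 + 109.19ms (2/7)
9. 1419.472ms @ 26/7 + 109.19ms (2/7)
10. 1528.662ms @ 4 + 127.389ms (1/3)
11. 1656.051ms @ 13/3 + 127.389ms (1/3)
12. 1783.439ms @ 14/3 + 127.389ms (1/3)
13. 1910.828ms @ 5 + 54.595ms (1/7)
14. 1965.423ms @ 36/7 + 54.595ms (1/7)
15. 2020.018ms @ 37/7 + 54.595ms (1/7)
16. 2074.613ms @ 38/7 + 54.595ms (1/7)
17. 2129.208ms @ 39/7 + 54.595ms (1/7)
18. 2183.803ms @ 40/7 + 54.595ms (1/7)
19. 2238.399ms @ 41/7 + 54.595ms (1/7)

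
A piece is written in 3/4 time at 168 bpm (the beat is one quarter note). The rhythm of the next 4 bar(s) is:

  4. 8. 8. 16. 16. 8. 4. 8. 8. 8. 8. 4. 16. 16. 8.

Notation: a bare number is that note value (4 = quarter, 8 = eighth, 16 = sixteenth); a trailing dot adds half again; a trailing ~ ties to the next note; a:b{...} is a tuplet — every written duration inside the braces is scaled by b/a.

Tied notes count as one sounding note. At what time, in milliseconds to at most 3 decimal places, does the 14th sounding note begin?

1. 0.0ms @ 0 + 535.714ms (3/2)
2. 535.714ms @ 3/2 + 267.857ms (3/4)
3. 803.571ms @ 9/4 + 267.857ms (3/4)
4. 1071.429ms @ 3 + 133.929ms (3/8)
5. 1205.357ms @ 27/8 + 133.929ms (3/8)
6. 1339.286ms @ 15/4 + 267.857ms (3/4)
7. 1607.143ms @ 9/2 + 535.714ms (3/2)
8. 2142.857ms @ 6 + 267.857ms (3/4)
9. 2410.714ms @ 27/4 + 267.857ms (3/4)
10. 2678.571ms @ 15/2 + 267.857ms (3/4)
11. 2946.429ms @ 33/4 + 267.857ms (3/4)
12. 3214.286ms @ 9 + 535.714ms (3/2)
13. 3750.0ms @ 21/2 + 133.929ms (3/8)
14. 3883.929ms @ 87/8 + 133.929ms (3/8)
15. 4017.857ms @ 45/4 + 267.857ms (3/4)

note 14 onset = 87/8b = 3883.929ms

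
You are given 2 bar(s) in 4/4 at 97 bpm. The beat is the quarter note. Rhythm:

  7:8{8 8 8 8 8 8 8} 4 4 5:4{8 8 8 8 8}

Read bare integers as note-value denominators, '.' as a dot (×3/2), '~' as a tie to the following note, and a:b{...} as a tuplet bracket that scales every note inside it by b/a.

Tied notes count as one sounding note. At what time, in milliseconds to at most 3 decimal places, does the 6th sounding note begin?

note 6 onset = 20/7b = 1767.305ms

1. 0.0ms @ 0 + 353.461ms (4/7)
2. 353.461ms @ 4/7 + 353.461ms (4/7)
3. 706.922ms @ 8/7 + 353.461ms (4/7)
4. 1060.383ms @ 12/7 + 353.461ms (4/7)
5. 1413.844ms @ 16/7 + 353.461ms (4/7)
6. 1767.305ms @ 20/7 + 353.461ms (4/7)
7. 2120.766ms @ 24/7 + 353.461ms (4/7)
8. 2474.227ms @ 4 + 618.557ms (1)
9. 3092.784ms @ 5 + 618.557ms (1)
10. 3711.34ms @ 6 + 247.423ms (2/5)
11. 3958.763ms @ 32/5 + 247.423ms (2/5)
12. 4206.186ms @ 34/5 + 247.423ms (2/5)
13. 4453.608ms @ 36/5 + 247.423ms (2/5)
14. 4701.031ms @ 38/5 + 247.423ms (2/5)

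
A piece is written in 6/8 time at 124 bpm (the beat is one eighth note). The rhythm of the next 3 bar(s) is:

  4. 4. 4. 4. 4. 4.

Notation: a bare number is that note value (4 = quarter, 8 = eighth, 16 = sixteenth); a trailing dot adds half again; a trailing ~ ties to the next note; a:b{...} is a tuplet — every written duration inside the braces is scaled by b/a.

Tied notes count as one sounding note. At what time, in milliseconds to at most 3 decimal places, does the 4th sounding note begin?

1. 0.0ms @ 0 + 1451.613ms (3)
2. 1451.613ms @ 3 + 1451.613ms (3)
3. 2903.226ms @ 6 + 1451.613ms (3)
4. 4354.839ms @ 9 + 1451.613ms (3)
5. 5806.452ms @ 12 + 1451.613ms (3)
6. 7258.065ms @ 15 + 1451.613ms (3)

note 4 onset = 9b = 4354.839ms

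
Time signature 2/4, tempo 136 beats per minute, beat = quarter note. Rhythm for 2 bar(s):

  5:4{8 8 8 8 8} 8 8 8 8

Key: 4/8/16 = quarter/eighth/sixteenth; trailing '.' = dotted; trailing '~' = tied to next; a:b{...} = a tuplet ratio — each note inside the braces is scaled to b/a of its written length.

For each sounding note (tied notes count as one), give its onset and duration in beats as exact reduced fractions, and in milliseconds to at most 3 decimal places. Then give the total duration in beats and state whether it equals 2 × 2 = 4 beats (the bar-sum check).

1) 0.0ms=0b +176.471ms=2/5b
2) 176.471ms=2/5b +176.471ms=2/5b
3) 352.941ms=4/5b +176.471ms=2/5b
4) 529.412ms=6/5b +176.471ms=2/5b
5) 705.882ms=8/5b +176.471ms=2/5b
6) 882.353ms=2b +220.588ms=1/2b
7) 1102.941ms=5/2b +220.588ms=1/2b
8) 1323.529ms=3b +220.588ms=1/2b
9) 1544.118ms=7/2b +220.588ms=1/2b
Σ=4b of 4 (136bpm 2/4) — PASS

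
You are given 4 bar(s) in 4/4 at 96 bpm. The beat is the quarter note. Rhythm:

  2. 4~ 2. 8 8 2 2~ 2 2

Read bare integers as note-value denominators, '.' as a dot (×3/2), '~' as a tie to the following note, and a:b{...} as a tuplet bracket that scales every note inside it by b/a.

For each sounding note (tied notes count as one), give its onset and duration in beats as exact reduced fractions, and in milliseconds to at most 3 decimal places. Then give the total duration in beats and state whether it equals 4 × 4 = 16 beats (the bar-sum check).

1) 0.0ms=0b +1875.0ms=3b
2) 1875.0ms=3b +2500.0ms=4b
3) 4375.0ms=7b +312.5ms=1/2b
4) 4687.5ms=15/2b +312.5ms=1/2b
5) 5000.0ms=8b +1250.0ms=2b
6) 6250.0ms=10b +2500.0ms=4b
7) 8750.0ms=14b +1250.0ms=2b
Σ=16b of 16 (96bpm 4/4) — PASS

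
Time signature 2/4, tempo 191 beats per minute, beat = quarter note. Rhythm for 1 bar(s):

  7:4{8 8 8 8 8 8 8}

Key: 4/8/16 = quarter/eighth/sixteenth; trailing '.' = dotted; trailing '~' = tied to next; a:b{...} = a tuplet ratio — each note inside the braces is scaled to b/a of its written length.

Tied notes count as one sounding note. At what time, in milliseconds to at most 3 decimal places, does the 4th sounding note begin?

1. 0.0ms @ 0 + 89.753ms (2/7)
2. 89.753ms @ 2/7 + 89.753ms (2/7)
3. 179.506ms @ 4/7 + 89.753ms (2/7)
4. 269.26ms @ 6/7 + 89.753ms (2/7)
5. 359.013ms @ 8/7 + 89.753ms (2/7)
6. 448.766ms @ 10/7 + 89.753ms (2/7)
7. 538.519ms @ 12/7 + 89.753ms (2/7)

note 4 onset = 6/7b = 269.26ms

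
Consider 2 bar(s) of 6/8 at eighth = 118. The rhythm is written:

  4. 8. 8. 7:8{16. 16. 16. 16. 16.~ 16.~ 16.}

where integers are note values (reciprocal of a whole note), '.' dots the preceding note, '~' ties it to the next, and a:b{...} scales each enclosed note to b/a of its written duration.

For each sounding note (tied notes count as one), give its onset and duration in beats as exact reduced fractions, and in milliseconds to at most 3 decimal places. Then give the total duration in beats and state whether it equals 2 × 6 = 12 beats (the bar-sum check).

1) 0.0ms=0b +1525.424ms=3b
2) 1525.424ms=3b +762.712ms=3/2b
3) 2288.136ms=9/2b +762.712ms=3/2b
4) 3050.847ms=6b +435.835ms=6/7b
5) 3486.683ms=48/7b +435.835ms=6/7b
6) 3922.518ms=54/7b +435.835ms=6/7b
7) 4358.354ms=60/7b +435.835ms=6/7b
8) 4794.189ms=66/7b +1307.506ms=18/7b
Σ=12b of 12 (118bpm 6/8) — PASS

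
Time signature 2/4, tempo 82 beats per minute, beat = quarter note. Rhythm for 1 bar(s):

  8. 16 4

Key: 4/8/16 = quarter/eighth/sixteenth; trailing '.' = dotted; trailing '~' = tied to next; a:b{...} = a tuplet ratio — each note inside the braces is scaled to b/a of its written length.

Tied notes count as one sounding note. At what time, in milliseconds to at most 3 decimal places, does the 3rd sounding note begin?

1. 0.0ms @ 0 + 548.78ms (3/4)
2. 548.78ms @ 3/4 + 182.927ms (1/4)
3. 731.707ms @ 1 + 731.707ms (1)

note 3 onset = 1b = 731.707ms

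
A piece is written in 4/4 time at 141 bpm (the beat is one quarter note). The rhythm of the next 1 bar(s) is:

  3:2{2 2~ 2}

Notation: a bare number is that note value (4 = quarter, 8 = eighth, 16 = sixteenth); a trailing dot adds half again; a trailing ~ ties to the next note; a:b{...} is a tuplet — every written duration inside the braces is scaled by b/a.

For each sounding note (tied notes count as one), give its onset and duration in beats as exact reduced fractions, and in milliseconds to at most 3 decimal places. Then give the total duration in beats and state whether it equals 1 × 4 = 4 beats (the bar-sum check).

1) 0.0ms=0b +567.376ms=4/3b
2) 567.376ms=4/3b +1134.752ms=8/3b
Σ=4b of 4 (141bpm 4/4) — PASS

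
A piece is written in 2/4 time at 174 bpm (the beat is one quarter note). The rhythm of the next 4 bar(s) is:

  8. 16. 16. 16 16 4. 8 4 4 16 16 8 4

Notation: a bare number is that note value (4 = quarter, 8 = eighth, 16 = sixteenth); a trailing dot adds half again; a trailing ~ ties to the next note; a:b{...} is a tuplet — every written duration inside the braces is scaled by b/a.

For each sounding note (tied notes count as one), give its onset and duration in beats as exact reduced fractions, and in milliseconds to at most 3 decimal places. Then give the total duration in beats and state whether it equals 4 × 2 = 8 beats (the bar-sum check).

1) 0.0ms=0b +258.621ms=3/4b
2) 258.621ms=3/4b +129.31ms=3/8b
3) 387.931ms=9/8b +129.31ms=3/8b
4) 517.241ms=3/2b +86.207ms=1/4b
5) 603.448ms=7/4b +86.207ms=1/4b
6) 689.655ms=2b +517.241ms=3/2b
7) 1206.897ms=7/2b +172.414ms=1/2b
8) 1379.31ms=4b +344.828ms=1b
9) 1724.138ms=5b +344.828ms=1b
10) 2068.966ms=6b +86.207ms=1/4b
11) 2155.172ms=25/4b +86.207ms=1/4b
12) 2241.379ms=13/2b +172.414ms=1/2b
13) 2413.793ms=7b +344.828ms=1b
Σ=8b of 8 (174bpm 2/4) — PASS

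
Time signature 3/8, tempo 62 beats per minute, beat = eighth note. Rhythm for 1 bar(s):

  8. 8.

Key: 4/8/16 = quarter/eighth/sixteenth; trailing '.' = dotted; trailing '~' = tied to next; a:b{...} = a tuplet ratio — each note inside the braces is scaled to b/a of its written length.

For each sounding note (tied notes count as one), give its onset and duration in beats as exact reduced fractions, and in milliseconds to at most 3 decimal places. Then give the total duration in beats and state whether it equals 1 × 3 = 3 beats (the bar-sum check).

1) 0.0ms=0b +1451.613ms=3/2b
2) 1451.613ms=3/2b +1451.613ms=3/2b
Σ=3b of 3 (62bpm 3/8) — PASS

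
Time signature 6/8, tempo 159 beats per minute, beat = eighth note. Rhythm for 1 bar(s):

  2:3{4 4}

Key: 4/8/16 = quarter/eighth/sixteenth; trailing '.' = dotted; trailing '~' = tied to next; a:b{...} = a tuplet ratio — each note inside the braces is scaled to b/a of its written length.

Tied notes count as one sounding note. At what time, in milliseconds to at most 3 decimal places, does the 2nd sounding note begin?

note 2 onset = 3b = 1132.075ms

1. 0.0ms @ 0 + 1132.075ms (3)
2. 1132.075ms @ 3 + 1132.075ms (3)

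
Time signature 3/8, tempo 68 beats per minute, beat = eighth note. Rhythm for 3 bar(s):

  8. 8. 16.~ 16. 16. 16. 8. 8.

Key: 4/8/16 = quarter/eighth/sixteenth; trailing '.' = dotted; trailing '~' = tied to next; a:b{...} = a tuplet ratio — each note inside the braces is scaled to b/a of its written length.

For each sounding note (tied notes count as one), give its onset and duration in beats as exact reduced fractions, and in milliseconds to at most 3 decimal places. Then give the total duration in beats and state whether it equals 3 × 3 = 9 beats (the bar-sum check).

1) 0.0ms=0b +1323.529ms=3/2b
2) 1323.529ms=3/2b +1323.529ms=3/2b
3) 2647.059ms=3b +1323.529ms=3/2b
4) 3970.588ms=9/2b +661.765ms=3/4b
5) 4632.353ms=21/4b +661.765ms=3/4b
6) 5294.118ms=6b +1323.529ms=3/2b
7) 6617.647ms=15/2b +1323.529ms=3/2b
Σ=9b of 9 (68bpm 3/8) — PASS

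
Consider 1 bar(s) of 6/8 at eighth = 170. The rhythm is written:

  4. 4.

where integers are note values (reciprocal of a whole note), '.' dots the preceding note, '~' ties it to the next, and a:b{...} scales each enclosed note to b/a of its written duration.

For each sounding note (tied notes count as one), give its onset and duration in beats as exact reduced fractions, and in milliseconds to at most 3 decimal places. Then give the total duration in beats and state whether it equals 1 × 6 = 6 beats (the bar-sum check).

1) 0.0ms=0b +1058.824ms=3b
2) 1058.824ms=3b +1058.824ms=3b
Σ=6b of 6 (170bpm 6/8) — PASS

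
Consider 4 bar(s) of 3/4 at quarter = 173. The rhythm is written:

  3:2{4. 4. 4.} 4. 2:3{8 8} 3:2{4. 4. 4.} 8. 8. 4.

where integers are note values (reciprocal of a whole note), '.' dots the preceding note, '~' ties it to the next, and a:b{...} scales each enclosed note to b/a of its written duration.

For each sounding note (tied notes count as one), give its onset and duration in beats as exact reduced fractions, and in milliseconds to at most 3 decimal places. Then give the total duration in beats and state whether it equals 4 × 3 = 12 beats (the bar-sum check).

1) 0.0ms=0b +346.821ms=1b
2) 346.821ms=1b +346.821ms=1b
3) 693.642ms=2b +346.821ms=1b
4) 1040.462ms=3b +520.231ms=3/2b
5) 1560.694ms=9/2b +260.116ms=3/4b
6) 1820.809ms=21/4b +260.116ms=3/4b
7) 2080.925ms=6b +346.821ms=1b
8) 2427.746ms=7b +346.821ms=1b
9) 2774.566ms=8b +346.821ms=1b
10) 3121.387ms=9b +260.116ms=3/4b
11) 3381.503ms=39/4b +260.116ms=3/4b
12) 3641.618ms=21/2b +520.231ms=3/2b
Σ=12b of 12 (173bpm 3/4) — PASS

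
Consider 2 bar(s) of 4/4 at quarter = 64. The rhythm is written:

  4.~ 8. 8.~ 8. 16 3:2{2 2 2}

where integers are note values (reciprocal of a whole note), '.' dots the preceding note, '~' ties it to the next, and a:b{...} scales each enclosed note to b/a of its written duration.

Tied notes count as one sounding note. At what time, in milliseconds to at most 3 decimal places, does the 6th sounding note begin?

note 6 onset = 20/3b = 6250.0ms

1. 0.0ms @ 0 + 2109.375ms (9/4)
2. 2109.375ms @ 9/4 + 1406.25ms (3/2)
3. 3515.625ms @ 15/4 + 234.375ms (1/4)
4. 3750.0ms @ 4 + 1250.0ms (4/3)
5. 5000.0ms @ 16/3 + 1250.0ms (4/3)
6. 6250.0ms @ 20/3 + 1250.0ms (4/3)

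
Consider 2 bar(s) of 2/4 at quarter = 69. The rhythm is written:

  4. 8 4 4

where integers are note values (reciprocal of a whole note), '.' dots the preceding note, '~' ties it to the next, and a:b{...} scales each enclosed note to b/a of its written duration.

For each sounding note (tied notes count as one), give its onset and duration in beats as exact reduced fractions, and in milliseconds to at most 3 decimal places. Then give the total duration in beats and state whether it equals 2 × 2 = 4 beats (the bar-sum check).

1) 0.0ms=0b +1304.348ms=3/2b
2) 1304.348ms=3/2b +434.783ms=1/2b
3) 1739.13ms=2b +869.565ms=1b
4) 2608.696ms=3b +869.565ms=1b
Σ=4b of 4 (69bpm 2/4) — PASS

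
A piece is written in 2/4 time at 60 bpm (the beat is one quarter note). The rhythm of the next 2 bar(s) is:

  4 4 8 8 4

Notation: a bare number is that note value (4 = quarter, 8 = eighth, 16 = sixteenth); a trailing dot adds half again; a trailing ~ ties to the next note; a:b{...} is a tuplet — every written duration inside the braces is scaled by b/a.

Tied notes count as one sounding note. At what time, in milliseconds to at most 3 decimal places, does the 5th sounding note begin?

note 5 onset = 3b = 3000.0ms

1. 0.0ms @ 0 + 1000.0ms (1)
2. 1000.0ms @ 1 + 1000.0ms (1)
3. 2000.0ms @ 2 + 500.0ms (1/2)
4. 2500.0ms @ 5/2 + 500.0ms (1/2)
5. 3000.0ms @ 3 + 1000.0ms (1)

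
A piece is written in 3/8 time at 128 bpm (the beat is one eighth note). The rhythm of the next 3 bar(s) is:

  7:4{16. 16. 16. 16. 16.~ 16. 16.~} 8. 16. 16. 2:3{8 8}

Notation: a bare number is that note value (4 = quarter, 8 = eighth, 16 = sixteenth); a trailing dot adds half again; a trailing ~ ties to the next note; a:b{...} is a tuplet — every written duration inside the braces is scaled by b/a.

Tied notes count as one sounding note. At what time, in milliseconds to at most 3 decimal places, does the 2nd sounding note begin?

1. 0.0ms @ 0 + 200.893ms (3/7)
2. 200.893ms @ 3/7 + 200.893ms (3/7)
3. 401.786ms @ 6/7 + 200.893ms (3/7)
4. 602.679ms @ 9/7 + 200.893ms (3/7)
5. 803.571ms @ 12/7 + 401.786ms (6/7)
6. 1205.357ms @ 18/7 + 904.018ms (27/14)
7. 2109.375ms @ 9/2 + 351.562ms (3/4)
8. 2460.938ms @ 21/4 + 351.562ms (3/4)
9. 2812.5ms @ 6 + 703.125ms (3/2)
10. 3515.625ms @ 15/2 + 703.125ms (3/2)

note 2 onset = 3/7b = 200.893ms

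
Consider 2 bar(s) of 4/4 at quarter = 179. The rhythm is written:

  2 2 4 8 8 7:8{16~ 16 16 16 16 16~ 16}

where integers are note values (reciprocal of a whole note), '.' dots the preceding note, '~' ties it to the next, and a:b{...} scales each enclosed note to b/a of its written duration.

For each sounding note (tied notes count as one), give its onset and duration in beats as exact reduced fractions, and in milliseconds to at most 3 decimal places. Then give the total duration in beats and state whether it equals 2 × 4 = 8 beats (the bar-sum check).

1) 0.0ms=0b +670.391ms=2b
2) 670.391ms=2b +670.391ms=2b
3) 1340.782ms=4b +335.196ms=1b
4) 1675.978ms=5b +167.598ms=1/2b
5) 1843.575ms=11/2b +167.598ms=1/2b
6) 2011.173ms=6b +191.54ms=4/7b
7) 2202.713ms=46/7b +95.77ms=2/7b
8) 2298.484ms=48/7b +95.77ms=2/7b
9) 2394.254ms=50/7b +95.77ms=2/7b
10) 2490.024ms=52/7b +191.54ms=4/7b
Σ=8b of 8 (179bpm 4/4) — PASS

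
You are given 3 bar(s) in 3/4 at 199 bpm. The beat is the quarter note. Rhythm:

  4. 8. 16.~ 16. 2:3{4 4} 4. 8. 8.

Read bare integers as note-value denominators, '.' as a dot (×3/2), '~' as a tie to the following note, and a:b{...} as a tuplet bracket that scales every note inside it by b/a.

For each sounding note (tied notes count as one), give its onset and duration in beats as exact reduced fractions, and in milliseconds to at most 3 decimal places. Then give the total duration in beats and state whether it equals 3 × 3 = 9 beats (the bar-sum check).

1) 0.0ms=0b +452.261ms=3/2b
2) 452.261ms=3/2b +226.131ms=3/4b
3) 678.392ms=9/4b +226.131ms=3/4b
4) 904.523ms=3b +452.261ms=3/2b
5) 1356.784ms=9/2b +452.261ms=3/2b
6) 1809.045ms=6b +452.261ms=3/2b
7) 2261.307ms=15/2b +226.131ms=3/4b
8) 2487.437ms=33/4b +226.131ms=3/4b
Σ=9b of 9 (199bpm 3/4) — PASS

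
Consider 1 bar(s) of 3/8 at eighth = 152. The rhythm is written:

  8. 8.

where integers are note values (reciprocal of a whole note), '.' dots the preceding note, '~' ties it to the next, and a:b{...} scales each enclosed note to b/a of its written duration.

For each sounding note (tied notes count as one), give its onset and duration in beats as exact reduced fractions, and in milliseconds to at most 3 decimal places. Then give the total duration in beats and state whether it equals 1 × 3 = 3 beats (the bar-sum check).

1) 0.0ms=0b +592.105ms=3/2b
2) 592.105ms=3/2b +592.105ms=3/2b
Σ=3b of 3 (152bpm 3/8) — PASS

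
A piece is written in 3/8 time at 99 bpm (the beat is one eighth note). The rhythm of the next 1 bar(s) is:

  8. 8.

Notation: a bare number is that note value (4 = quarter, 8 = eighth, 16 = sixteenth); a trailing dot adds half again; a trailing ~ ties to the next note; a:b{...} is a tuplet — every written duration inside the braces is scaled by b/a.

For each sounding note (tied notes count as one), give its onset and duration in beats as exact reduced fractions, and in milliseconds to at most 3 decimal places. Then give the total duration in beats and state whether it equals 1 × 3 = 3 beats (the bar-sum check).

1) 0.0ms=0b +909.091ms=3/2b
2) 909.091ms=3/2b +909.091ms=3/2b
Σ=3b of 3 (99bpm 3/8) — PASS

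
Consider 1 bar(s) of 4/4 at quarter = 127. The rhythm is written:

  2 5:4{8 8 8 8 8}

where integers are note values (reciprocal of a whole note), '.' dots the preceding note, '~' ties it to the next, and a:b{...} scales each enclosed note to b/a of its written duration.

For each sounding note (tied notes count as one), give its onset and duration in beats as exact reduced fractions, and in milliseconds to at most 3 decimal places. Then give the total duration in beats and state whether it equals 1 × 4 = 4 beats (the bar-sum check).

1) 0.0ms=0b +944.882ms=2b
2) 944.882ms=2b +188.976ms=2/5b
3) 1133.858ms=12/5b +188.976ms=2/5b
4) 1322.835ms=14/5b +188.976ms=2/5b
5) 1511.811ms=16/5b +188.976ms=2/5b
6) 1700.787ms=18/5b +188.976ms=2/5b
Σ=4b of 4 (127bpm 4/4) — PASS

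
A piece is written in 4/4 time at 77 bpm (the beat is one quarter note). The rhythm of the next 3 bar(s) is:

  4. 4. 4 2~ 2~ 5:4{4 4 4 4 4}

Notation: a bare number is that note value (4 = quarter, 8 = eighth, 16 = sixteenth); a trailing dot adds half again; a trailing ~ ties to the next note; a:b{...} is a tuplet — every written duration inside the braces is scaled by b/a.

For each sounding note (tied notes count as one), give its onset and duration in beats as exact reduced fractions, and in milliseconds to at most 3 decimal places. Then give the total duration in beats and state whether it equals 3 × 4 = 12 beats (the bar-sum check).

1) 0.0ms=0b +1168.831ms=3/2b
2) 1168.831ms=3/2b +1168.831ms=3/2b
3) 2337.662ms=3b +779.221ms=1b
4) 3116.883ms=4b +3740.26ms=24/5b
5) 6857.143ms=44/5b +623.377ms=4/5b
6) 7480.519ms=48/5b +623.377ms=4/5b
7) 8103.896ms=52/5b +623.377ms=4/5b
8) 8727.273ms=56/5b +623.377ms=4/5b
Σ=12b of 12 (77bpm 4/4) — PASS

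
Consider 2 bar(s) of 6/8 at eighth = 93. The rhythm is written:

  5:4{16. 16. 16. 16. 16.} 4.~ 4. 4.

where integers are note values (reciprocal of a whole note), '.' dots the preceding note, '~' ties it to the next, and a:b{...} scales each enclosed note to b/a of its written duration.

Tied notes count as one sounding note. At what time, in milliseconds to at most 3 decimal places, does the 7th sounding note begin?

note 7 onset = 9b = 5806.452ms

1. 0.0ms @ 0 + 387.097ms (3/5)
2. 387.097ms @ 3/5 + 387.097ms (3/5)
3. 774.194ms @ 6/5 + 387.097ms (3/5)
4. 1161.29ms @ 9/5 + 387.097ms (3/5)
5. 1548.387ms @ 12/5 + 387.097ms (3/5)
6. 1935.484ms @ 3 + 3870.968ms (6)
7. 5806.452ms @ 9 + 1935.484ms (3)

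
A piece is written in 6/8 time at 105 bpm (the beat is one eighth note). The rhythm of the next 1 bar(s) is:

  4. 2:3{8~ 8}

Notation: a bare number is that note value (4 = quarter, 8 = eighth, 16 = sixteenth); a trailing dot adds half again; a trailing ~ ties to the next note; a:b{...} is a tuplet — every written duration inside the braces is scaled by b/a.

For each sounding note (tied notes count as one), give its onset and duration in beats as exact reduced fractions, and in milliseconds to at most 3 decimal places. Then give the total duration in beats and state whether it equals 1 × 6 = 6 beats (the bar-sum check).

1) 0.0ms=0b +1714.286ms=3b
2) 1714.286ms=3b +1714.286ms=3b
Σ=6b of 6 (105bpm 6/8) — PASS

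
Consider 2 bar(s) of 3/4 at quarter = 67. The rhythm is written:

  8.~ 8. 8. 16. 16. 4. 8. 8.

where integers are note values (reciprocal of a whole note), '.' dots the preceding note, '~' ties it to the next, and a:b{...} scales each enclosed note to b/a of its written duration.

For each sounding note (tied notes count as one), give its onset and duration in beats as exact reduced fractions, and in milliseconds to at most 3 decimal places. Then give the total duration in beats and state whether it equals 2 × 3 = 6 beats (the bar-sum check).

1) 0.0ms=0b +1343.284ms=3/2b
2) 1343.284ms=3/2b +671.642ms=3/4b
3) 2014.925ms=9/4b +335.821ms=3/8b
4) 2350.746ms=21/8b +335.821ms=3/8b
5) 2686.567ms=3b +1343.284ms=3/2b
6) 4029.851ms=9/2b +671.642ms=3/4b
7) 4701.493ms=21/4b +671.642ms=3/4b
Σ=6b of 6 (67bpm 3/4) — PASS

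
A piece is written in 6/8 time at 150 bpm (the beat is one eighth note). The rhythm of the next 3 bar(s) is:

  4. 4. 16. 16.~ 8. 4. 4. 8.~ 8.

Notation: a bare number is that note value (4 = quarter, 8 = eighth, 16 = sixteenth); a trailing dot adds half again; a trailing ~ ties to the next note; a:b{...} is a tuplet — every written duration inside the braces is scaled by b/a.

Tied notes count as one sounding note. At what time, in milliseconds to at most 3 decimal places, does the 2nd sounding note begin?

note 2 onset = 3b = 1200.0ms

1. 0.0ms @ 0 + 1200.0ms (3)
2. 1200.0ms @ 3 + 1200.0ms (3)
3. 2400.0ms @ 6 + 300.0ms (3/4)
4. 2700.0ms @ 27/4 + 900.0ms (9/4)
5. 3600.0ms @ 9 + 1200.0ms (3)
6. 4800.0ms @ 12 + 1200.0ms (3)
7. 6000.0ms @ 15 + 1200.0ms (3)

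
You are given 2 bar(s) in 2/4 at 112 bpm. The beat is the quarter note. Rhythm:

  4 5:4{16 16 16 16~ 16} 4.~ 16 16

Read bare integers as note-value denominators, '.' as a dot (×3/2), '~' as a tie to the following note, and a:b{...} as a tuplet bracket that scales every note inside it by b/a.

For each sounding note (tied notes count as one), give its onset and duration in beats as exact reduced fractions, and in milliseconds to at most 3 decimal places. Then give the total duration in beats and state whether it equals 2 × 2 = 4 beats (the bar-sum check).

1) 0.0ms=0b +535.714ms=1b
2) 535.714ms=1b +107.143ms=1/5b
3) 642.857ms=6/5b +107.143ms=1/5b
4) 750.0ms=7/5b +107.143ms=1/5b
5) 857.143ms=8/5b +214.286ms=2/5b
6) 1071.429ms=2b +937.5ms=7/4b
7) 2008.929ms=15/4b +133.929ms=1/4b
Σ=4b of 4 (112bpm 2/4) — PASS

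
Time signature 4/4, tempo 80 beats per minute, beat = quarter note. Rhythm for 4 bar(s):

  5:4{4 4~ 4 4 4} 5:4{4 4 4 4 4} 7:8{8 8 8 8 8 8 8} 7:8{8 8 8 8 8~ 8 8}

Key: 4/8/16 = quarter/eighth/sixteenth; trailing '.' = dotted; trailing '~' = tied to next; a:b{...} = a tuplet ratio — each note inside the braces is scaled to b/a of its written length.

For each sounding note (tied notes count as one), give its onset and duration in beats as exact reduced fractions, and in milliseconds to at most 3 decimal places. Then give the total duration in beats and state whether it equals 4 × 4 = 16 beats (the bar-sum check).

1) 0.0ms=0b +600.0ms=4/5b
2) 600.0ms=4/5b +1200.0ms=8/5b
3) 1800.0ms=12/5b +600.0ms=4/5b
4) 2400.0ms=16/5b +600.0ms=4/5b
5) 3000.0ms=4b +600.0ms=4/5b
6) 3600.0ms=24/5b +600.0ms=4/5b
7) 4200.0ms=28/5b +600.0ms=4/5b
8) 4800.0ms=32/5b +600.0ms=4/5b
9) 5400.0ms=36/5b +600.0ms=4/5b
10) 6000.0ms=8b +428.571ms=4/7b
11) 6428.571ms=60/7b +428.571ms=4/7b
12) 6857.143ms=64/7b +428.571ms=4/7b
13) 7285.714ms=68/7b +428.571ms=4/7b
14) 7714.286ms=72/7b +428.571ms=4/7b
15) 8142.857ms=76/7b +428.571ms=4/7b
16) 8571.429ms=80/7b +428.571ms=4/7b
17) 9000.0ms=12b +428.571ms=4/7b
18) 9428.571ms=88/7b +428.571ms=4/7b
19) 9857.143ms=92/7b +428.571ms=4/7b
20) 10285.714ms=96/7b +428.571ms=4/7b
21) 10714.286ms=100/7b +857.143ms=8/7b
22) 11571.429ms=108/7b +428.571ms=4/7b
Σ=16b of 16 (80bpm 4/4) — PASS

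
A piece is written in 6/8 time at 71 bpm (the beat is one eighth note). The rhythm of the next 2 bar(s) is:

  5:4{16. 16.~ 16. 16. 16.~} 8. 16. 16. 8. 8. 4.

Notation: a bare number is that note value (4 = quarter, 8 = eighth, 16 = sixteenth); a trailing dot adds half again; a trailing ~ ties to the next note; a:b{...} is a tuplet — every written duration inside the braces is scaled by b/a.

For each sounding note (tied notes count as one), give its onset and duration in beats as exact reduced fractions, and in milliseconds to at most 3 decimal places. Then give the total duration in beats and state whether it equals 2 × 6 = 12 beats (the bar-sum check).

1) 0.0ms=0b +507.042ms=3/5b
2) 507.042ms=3/5b +1014.085ms=6/5b
3) 1521.127ms=9/5b +507.042ms=3/5b
4) 2028.169ms=12/5b +1774.648ms=21/10b
5) 3802.817ms=9/2b +633.803ms=3/4b
6) 4436.62ms=21/4b +633.803ms=3/4b
7) 5070.423ms=6b +1267.606ms=3/2b
8) 6338.028ms=15/2b +1267.606ms=3/2b
9) 7605.634ms=9b +2535.211ms=3b
Σ=12b of 12 (71bpm 6/8) — PASS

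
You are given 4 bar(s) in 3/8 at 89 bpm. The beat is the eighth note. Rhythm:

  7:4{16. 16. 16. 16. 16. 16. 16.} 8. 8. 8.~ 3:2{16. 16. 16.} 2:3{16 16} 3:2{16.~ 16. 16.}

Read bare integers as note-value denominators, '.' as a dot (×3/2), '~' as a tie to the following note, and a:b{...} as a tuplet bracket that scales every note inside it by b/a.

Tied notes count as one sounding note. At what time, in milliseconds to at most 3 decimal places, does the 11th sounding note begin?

note 11 onset = 8b = 5393.258ms

1. 0.0ms @ 0 + 288.925ms (3/7)
2. 288.925ms @ 3/7 + 288.925ms (3/7)
3. 577.849ms @ 6/7 + 288.925ms (3/7)
4. 866.774ms @ 9/7 + 288.925ms (3/7)
5. 1155.698ms @ 12/7 + 288.925ms (3/7)
6. 1444.623ms @ 15/7 + 288.925ms (3/7)
7. 1733.547ms @ 18/7 + 288.925ms (3/7)
8. 2022.472ms @ 3 + 1011.236ms (3/2)
9. 3033.708ms @ 9/2 + 1011.236ms (3/2)
10. 4044.944ms @ 6 + 1348.315ms (2)
11. 5393.258ms @ 8 + 337.079ms (1/2)
12. 5730.337ms @ 17/2 + 337.079ms (1/2)
13. 6067.416ms @ 9 + 505.618ms (3/4)
14. 6573.034ms @ 39/4 + 505.618ms (3/4)
15. 7078.652ms @ 21/2 + 674.157ms (1)
16. 7752.809ms @ 23/2 + 337.079ms (1/2)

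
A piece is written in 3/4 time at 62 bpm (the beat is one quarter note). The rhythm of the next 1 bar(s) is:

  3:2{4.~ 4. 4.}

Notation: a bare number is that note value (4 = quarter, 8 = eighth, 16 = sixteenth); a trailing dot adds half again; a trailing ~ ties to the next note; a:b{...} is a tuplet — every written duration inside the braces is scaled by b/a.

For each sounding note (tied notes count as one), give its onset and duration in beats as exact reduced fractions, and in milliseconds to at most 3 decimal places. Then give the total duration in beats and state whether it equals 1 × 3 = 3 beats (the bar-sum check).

1) 0.0ms=0b +1935.484ms=2b
2) 1935.484ms=2b +967.742ms=1b
Σ=3b of 3 (62bpm 3/4) — PASS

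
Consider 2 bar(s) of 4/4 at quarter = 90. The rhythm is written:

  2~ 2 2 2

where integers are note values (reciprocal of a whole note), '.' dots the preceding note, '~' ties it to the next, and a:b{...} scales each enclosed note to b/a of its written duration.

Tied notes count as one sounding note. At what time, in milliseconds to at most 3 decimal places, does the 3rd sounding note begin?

1. 0.0ms @ 0 + 2666.667ms (4)
2. 2666.667ms @ 4 + 1333.333ms (2)
3. 4000.0ms @ 6 + 1333.333ms (2)

note 3 onset = 6b = 4000.0ms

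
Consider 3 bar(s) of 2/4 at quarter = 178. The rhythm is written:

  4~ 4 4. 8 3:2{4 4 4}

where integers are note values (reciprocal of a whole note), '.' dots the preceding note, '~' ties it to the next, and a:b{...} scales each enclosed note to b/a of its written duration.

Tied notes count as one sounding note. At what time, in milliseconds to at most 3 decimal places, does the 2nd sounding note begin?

1. 0.0ms @ 0 + 674.157ms (2)
2. 674.157ms @ 2 + 505.618ms (3/2)
3. 1179.775ms @ 7/2 + 168.539ms (1/2)
4. 1348.315ms @ 4 + 224.719ms (2/3)
5. 1573.034ms @ 14/3 + 224.719ms (2/3)
6. 1797.753ms @ 16/3 + 224.719ms (2/3)

note 2 onset = 2b = 674.157ms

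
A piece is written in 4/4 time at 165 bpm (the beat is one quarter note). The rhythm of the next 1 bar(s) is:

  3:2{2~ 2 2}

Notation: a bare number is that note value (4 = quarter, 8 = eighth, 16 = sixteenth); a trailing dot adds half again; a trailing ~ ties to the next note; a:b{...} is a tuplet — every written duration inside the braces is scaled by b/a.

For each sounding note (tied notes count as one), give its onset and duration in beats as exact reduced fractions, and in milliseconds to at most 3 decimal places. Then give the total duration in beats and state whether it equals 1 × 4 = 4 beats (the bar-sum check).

1) 0.0ms=0b +969.697ms=8/3b
2) 969.697ms=8/3b +484.848ms=4/3b
Σ=4b of 4 (165bpm 4/4) — PASS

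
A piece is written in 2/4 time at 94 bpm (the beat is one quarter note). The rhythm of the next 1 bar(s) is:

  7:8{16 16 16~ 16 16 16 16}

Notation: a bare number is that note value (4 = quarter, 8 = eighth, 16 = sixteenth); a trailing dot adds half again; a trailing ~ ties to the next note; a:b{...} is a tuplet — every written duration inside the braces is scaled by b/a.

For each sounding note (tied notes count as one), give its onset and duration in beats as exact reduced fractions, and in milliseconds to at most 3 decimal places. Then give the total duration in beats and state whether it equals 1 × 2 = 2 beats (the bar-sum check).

1) 0.0ms=0b +182.371ms=2/7b
2) 182.371ms=2/7b +182.371ms=2/7b
3) 364.742ms=4/7b +364.742ms=4/7b
4) 729.483ms=8/7b +182.371ms=2/7b
5) 911.854ms=10/7b +182.371ms=2/7b
6) 1094.225ms=12/7b +182.371ms=2/7b
Σ=2b of 2 (94bpm 2/4) — PASS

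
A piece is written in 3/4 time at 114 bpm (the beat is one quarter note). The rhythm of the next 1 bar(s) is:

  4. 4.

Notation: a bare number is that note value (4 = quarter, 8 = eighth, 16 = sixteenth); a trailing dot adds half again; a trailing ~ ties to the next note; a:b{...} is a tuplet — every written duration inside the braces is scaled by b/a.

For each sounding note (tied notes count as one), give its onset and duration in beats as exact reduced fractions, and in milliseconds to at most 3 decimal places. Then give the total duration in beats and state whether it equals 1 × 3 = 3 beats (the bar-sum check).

1) 0.0ms=0b +789.474ms=3/2b
2) 789.474ms=3/2b +789.474ms=3/2b
Σ=3b of 3 (114bpm 3/4) — PASS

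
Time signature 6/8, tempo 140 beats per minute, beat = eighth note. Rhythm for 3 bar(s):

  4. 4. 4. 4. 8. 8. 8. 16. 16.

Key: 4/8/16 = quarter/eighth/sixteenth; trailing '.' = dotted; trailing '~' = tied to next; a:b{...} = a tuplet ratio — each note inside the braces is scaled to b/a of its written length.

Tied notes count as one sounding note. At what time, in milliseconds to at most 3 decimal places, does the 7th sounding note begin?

1. 0.0ms @ 0 + 1285.714ms (3)
2. 1285.714ms @ 3 + 1285.714ms (3)
3. 2571.429ms @ 6 + 1285.714ms (3)
4. 3857.143ms @ 9 + 1285.714ms (3)
5. 5142.857ms @ 12 + 642.857ms (3/2)
6. 5785.714ms @ 27/2 + 642.857ms (3/2)
7. 6428.571ms @ 15 + 642.857ms (3/2)
8. 7071.429ms @ 33/2 + 321.429ms (3/4)
9. 7392.857ms @ 69/4 + 321.429ms (3/4)

note 7 onset = 15b = 6428.571ms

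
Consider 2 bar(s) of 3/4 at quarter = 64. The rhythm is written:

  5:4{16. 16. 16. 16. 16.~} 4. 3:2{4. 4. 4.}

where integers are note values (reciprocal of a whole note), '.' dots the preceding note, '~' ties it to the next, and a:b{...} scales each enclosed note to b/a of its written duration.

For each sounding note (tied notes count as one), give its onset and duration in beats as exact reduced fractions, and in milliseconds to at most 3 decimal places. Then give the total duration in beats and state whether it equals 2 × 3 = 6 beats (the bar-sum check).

1) 0.0ms=0b +281.25ms=3/10b
2) 281.25ms=3/10b +281.25ms=3/10b
3) 562.5ms=3/5b +281.25ms=3/10b
4) 843.75ms=9/10b +281.25ms=3/10b
5) 1125.0ms=6/5b +1687.5ms=9/5b
6) 2812.5ms=3b +937.5ms=1b
7) 3750.0ms=4b +937.5ms=1b
8) 4687.5ms=5b +937.5ms=1b
Σ=6b of 6 (64bpm 3/4) — PASS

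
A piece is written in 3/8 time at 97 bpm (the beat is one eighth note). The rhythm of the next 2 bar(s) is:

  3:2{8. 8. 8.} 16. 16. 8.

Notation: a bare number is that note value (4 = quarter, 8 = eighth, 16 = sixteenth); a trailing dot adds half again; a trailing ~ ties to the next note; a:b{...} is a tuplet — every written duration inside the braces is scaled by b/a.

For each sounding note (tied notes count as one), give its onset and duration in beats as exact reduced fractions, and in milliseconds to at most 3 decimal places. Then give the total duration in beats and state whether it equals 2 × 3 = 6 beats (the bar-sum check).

1) 0.0ms=0b +618.557ms=1b
2) 618.557ms=1b +618.557ms=1b
3) 1237.113ms=2b +618.557ms=1b
4) 1855.67ms=3b +463.918ms=3/4b
5) 2319.588ms=15/4b +463.918ms=3/4b
6) 2783.505ms=9/2b +927.835ms=3/2b
Σ=6b of 6 (97bpm 3/8) — PASS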